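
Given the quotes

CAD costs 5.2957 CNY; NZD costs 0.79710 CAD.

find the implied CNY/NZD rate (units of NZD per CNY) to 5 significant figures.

CNY/NZD = 0.23690

1 CNY ÷ 5.2957 = 0.188832 CAD
0.188832 CAD ÷ 0.79710 = 0.236899 NZD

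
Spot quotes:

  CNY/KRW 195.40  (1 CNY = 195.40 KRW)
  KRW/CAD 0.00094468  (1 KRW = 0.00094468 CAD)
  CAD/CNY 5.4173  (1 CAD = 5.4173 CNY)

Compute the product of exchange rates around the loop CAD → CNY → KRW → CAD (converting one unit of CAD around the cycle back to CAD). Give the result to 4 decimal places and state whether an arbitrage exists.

Around CAD → CNY → KRW → CAD: 1 × 5.4173 × 195.40 × 0.00094468 = 0.999982
Product ≈ 1 (deviation 0.002%, within rounding noise).

1.0000 (no arbitrage)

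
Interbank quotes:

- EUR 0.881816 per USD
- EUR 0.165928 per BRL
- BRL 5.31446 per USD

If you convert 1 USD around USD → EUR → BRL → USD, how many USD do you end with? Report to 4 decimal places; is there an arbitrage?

1.0000 (no arbitrage)

Around USD → EUR → BRL → USD: 1 × 0.881816 ÷ 0.165928 ÷ 5.31446 = 0.999998
Product ≈ 1 (deviation 0.000%, within rounding noise).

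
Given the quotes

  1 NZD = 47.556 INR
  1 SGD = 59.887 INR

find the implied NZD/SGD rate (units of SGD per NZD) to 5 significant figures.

1 NZD × 47.556 = 47.556 INR
47.556 INR ÷ 59.887 = 0.794096 SGD

NZD/SGD = 0.79410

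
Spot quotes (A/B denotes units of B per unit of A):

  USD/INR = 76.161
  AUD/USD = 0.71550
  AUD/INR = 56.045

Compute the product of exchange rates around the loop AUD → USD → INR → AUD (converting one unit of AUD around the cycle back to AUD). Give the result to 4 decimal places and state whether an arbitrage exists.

0.9723 (arbitrage exists)

Around AUD → USD → INR → AUD: 1 × 0.71550 × 76.161 ÷ 56.045 = 0.972311
Product < 1; profitable direction is AUD → INR → USD → AUD.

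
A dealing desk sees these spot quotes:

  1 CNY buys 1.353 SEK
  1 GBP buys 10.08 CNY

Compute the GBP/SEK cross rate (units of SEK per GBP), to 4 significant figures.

1 GBP × 10.08 = 10.08 CNY
10.08 CNY × 1.353 = 13.6382 SEK

GBP/SEK = 13.64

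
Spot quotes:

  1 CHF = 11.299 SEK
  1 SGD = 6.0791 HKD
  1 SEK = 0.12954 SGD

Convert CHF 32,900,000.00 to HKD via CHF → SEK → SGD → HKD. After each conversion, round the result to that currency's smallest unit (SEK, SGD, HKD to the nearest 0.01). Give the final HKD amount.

HKD 292,737,990.15

CHF 32,900,000.00 × 11.299 = SEK 371,737,100.00
SEK 371,737,100.00 × 0.12954 = SGD 48,154,823.93
SGD 48,154,823.93 × 6.0791 = HKD 292,737,990.15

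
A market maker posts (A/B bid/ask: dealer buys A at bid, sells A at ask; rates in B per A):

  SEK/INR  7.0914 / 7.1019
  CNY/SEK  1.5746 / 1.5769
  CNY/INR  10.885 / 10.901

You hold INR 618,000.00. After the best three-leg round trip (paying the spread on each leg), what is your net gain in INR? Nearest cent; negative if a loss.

Net profit: INR 15,030.11

Best loop INR → CNY → SEK → INR:
INR 618,000.00 ÷ 10.901 (buy CNY at ask) = CNY 56,692.05
CNY 56,692.05 × 1.5746 (sell CNY at bid) = SEK 89,267.30
SEK 89,267.30 × 7.0914 (sell SEK at bid) = INR 633,030.11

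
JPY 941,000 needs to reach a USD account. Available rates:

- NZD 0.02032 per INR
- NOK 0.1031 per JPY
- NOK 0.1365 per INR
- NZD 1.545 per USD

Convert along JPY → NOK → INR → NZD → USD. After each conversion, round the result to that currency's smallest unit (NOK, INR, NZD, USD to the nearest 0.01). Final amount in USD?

JPY 941,000 × 0.1031 = NOK 97,017.10
NOK 97,017.10 ÷ 0.1365 = INR 710,747.99
INR 710,747.99 × 0.02032 = NZD 14,442.40
NZD 14,442.40 ÷ 1.545 = USD 9,347.83

USD 9,347.83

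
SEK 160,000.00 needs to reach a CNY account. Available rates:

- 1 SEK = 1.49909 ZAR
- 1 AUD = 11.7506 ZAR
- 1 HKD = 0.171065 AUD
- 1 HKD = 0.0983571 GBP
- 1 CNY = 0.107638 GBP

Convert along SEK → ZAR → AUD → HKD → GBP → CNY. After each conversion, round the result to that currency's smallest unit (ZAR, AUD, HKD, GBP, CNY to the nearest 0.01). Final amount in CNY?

CNY 109,035.19

SEK 160,000.00 × 1.49909 = ZAR 239,854.40
ZAR 239,854.40 ÷ 11.7506 = AUD 20,412.10
AUD 20,412.10 ÷ 0.171065 = HKD 119,323.65
HKD 119,323.65 × 0.0983571 = GBP 11,736.33
GBP 11,736.33 ÷ 0.107638 = CNY 109,035.19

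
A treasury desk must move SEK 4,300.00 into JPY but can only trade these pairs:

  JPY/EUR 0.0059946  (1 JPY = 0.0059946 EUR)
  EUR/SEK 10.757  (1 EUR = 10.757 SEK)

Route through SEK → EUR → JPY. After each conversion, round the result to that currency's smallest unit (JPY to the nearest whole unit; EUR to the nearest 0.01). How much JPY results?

SEK 4,300.00 ÷ 10.757 = EUR 399.74
EUR 399.74 ÷ 0.0059946 = JPY 66,683

JPY 66,683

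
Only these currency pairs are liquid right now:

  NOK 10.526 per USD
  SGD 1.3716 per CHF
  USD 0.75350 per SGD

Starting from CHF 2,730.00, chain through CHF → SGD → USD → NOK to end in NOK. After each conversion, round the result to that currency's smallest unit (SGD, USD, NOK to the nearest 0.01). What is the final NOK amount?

NOK 29,698.69

CHF 2,730.00 × 1.3716 = SGD 3,744.47
SGD 3,744.47 × 0.75350 = USD 2,821.46
USD 2,821.46 × 10.526 = NOK 29,698.69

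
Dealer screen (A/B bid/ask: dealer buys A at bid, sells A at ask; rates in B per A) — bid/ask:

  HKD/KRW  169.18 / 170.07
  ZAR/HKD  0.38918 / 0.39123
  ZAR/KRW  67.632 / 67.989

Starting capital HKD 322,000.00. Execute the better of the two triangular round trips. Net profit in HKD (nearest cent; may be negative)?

Net profit: HKD 5,301.68

Best loop HKD → ZAR → KRW → HKD:
HKD 322,000.00 ÷ 0.39123 (buy ZAR at ask) = ZAR 823,045.27
ZAR 823,045.27 × 67.632 (sell ZAR at bid) = KRW 55,664,198
KRW 55,664,198 ÷ 170.07 (buy HKD at ask) = HKD 327,301.68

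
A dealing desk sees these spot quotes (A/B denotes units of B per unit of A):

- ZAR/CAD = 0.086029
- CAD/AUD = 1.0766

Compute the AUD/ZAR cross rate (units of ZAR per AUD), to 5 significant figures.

AUD/ZAR = 10.797

1 AUD ÷ 1.0766 = 0.92885 CAD
0.92885 CAD ÷ 0.086029 = 10.7969 ZAR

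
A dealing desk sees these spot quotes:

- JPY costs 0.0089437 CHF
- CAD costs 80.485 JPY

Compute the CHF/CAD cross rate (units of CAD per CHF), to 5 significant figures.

1 CHF ÷ 0.0089437 = 111.811 JPY
111.811 JPY ÷ 80.485 = 1.38921 CAD

CHF/CAD = 1.3892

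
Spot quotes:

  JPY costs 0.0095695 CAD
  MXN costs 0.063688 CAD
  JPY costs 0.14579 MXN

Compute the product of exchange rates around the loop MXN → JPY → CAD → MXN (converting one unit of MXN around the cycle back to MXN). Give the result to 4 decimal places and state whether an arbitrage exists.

1.0306 (arbitrage exists)

Around MXN → JPY → CAD → MXN: 1 ÷ 0.14579 × 0.0095695 ÷ 0.063688 = 1.030633
Product > 1; profitable direction is MXN → JPY → CAD → MXN.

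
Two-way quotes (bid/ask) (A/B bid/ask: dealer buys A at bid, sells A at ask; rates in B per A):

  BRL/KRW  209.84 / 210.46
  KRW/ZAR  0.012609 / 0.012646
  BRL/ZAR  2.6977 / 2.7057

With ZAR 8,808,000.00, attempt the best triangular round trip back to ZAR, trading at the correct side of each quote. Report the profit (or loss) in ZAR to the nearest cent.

Net profit: ZAR 119,877.33

Best loop ZAR → KRW → BRL → ZAR:
ZAR 8,808,000.00 ÷ 0.012646 (buy KRW at ask) = KRW 696,504,824
KRW 696,504,824 ÷ 210.46 (buy BRL at ask) = BRL 3,309,440.39
BRL 3,309,440.39 × 2.6977 (sell BRL at bid) = ZAR 8,927,877.33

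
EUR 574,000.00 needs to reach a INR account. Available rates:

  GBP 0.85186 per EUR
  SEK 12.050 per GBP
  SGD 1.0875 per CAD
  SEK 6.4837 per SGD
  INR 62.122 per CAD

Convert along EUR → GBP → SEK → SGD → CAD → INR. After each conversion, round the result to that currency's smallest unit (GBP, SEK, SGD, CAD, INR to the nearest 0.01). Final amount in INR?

EUR 574,000.00 × 0.85186 = GBP 488,967.64
GBP 488,967.64 × 12.050 = SEK 5,892,060.06
SEK 5,892,060.06 ÷ 6.4837 = SGD 908,749.64
SGD 908,749.64 ÷ 1.0875 = CAD 835,631.85
CAD 835,631.85 × 62.122 = INR 51,911,121.79

INR 51,911,121.79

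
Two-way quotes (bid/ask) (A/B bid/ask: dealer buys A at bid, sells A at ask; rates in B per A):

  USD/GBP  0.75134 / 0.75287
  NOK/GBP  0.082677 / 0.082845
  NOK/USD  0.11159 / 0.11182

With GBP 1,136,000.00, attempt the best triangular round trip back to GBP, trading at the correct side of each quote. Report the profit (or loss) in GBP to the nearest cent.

Best loop GBP → NOK → USD → GBP:
GBP 1,136,000.00 ÷ 0.082845 (buy NOK at ask) = NOK 13,712,354.40
NOK 13,712,354.40 × 0.11159 (sell NOK at bid) = USD 1,530,161.63
USD 1,530,161.63 × 0.75134 (sell USD at bid) = GBP 1,149,671.64

Net profit: GBP 13,671.64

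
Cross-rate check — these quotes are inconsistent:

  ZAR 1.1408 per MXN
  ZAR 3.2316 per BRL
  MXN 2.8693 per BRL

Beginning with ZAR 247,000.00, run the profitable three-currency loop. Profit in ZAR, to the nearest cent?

Profitable loop is ZAR → BRL → MXN → ZAR:
ZAR 247,000.00 ÷ 3.2316 = BRL 76,432.73
BRL 76,432.73 × 2.8693 = MXN 219,308.42
MXN 219,308.42 × 1.1408 = ZAR 250,187.05
Profit = ZAR 250,187.05 − ZAR 247,000.00

Profit: ZAR 3,187.05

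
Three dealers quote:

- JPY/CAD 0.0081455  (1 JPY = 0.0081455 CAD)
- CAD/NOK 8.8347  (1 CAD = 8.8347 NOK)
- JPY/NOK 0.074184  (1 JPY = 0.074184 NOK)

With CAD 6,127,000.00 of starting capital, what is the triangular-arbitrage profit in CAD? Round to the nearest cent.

Profitable loop is CAD → JPY → NOK → CAD:
CAD 6,127,000.00 ÷ 0.0081455 = JPY 752,194,463
JPY 752,194,463 × 0.074184 = NOK 55,800,794.06
NOK 55,800,794.06 ÷ 8.8347 = CAD 6,316,093.82
Profit = CAD 6,316,093.82 − CAD 6,127,000.00

Profit: CAD 189,093.82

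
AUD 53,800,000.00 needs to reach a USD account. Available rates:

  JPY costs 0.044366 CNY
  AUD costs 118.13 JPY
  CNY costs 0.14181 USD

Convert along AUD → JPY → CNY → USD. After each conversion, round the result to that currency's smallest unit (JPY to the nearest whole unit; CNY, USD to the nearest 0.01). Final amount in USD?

USD 39,985,231.20

AUD 53,800,000.00 × 118.13 = JPY 6,355,394,000
JPY 6,355,394,000 × 0.044366 = CNY 281,963,410.20
CNY 281,963,410.20 × 0.14181 = USD 39,985,231.20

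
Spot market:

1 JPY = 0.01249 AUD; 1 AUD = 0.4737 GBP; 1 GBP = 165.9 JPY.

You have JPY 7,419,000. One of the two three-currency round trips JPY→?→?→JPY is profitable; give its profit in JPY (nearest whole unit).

Profitable loop is JPY → GBP → AUD → JPY:
JPY 7,419,000 ÷ 165.9 = GBP 44,719.71
GBP 44,719.71 ÷ 0.4737 = AUD 94,405.13
AUD 94,405.13 ÷ 0.01249 = JPY 7,558,457
Profit = JPY 7,558,457 − JPY 7,419,000

Profit: JPY 139,457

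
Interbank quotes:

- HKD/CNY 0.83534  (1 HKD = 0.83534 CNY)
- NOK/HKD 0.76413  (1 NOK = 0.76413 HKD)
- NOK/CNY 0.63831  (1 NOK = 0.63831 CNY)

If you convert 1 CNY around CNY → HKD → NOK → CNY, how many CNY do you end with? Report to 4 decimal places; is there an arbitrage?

Around CNY → HKD → NOK → CNY: 1 ÷ 0.83534 ÷ 0.76413 × 0.63831 = 1.000003
Product ≈ 1 (deviation 0.000%, within rounding noise).

1.0000 (no arbitrage)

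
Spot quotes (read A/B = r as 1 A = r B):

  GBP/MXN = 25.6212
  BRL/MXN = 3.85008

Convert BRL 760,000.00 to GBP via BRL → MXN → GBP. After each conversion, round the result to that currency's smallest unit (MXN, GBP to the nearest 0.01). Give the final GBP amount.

BRL 760,000.00 × 3.85008 = MXN 2,926,060.80
MXN 2,926,060.80 ÷ 25.6212 = GBP 114,204.67

GBP 114,204.67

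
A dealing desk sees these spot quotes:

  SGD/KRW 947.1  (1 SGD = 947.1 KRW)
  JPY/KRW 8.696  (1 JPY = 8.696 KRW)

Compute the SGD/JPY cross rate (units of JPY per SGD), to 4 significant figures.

SGD/JPY = 108.9

1 SGD × 947.1 = 947.1 KRW
947.1 KRW ÷ 8.696 = 108.912 JPY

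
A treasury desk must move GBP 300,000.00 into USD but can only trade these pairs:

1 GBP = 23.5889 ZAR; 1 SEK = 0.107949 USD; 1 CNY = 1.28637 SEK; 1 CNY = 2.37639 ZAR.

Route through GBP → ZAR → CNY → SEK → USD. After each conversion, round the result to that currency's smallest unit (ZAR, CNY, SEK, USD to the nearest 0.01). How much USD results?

USD 413,519.27

GBP 300,000.00 × 23.5889 = ZAR 7,076,670.00
ZAR 7,076,670.00 ÷ 2.37639 = CNY 2,977,907.67
CNY 2,977,907.67 × 1.28637 = SEK 3,830,691.09
SEK 3,830,691.09 × 0.107949 = USD 413,519.27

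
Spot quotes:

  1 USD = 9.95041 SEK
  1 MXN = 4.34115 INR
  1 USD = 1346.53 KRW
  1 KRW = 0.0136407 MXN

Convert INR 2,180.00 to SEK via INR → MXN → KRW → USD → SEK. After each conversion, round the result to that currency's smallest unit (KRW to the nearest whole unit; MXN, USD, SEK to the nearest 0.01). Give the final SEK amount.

SEK 272.04

INR 2,180.00 ÷ 4.34115 = MXN 502.17
MXN 502.17 ÷ 0.0136407 = KRW 36,814
KRW 36,814 ÷ 1346.53 = USD 27.34
USD 27.34 × 9.95041 = SEK 272.04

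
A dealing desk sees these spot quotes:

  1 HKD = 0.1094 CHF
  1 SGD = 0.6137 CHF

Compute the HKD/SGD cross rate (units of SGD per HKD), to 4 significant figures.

1 HKD × 0.1094 = 0.1094 CHF
0.1094 CHF ÷ 0.6137 = 0.178263 SGD

HKD/SGD = 0.1783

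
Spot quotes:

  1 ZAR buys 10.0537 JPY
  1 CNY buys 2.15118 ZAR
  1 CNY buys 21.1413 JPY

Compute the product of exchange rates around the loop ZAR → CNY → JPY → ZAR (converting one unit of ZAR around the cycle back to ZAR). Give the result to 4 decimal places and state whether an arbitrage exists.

0.9775 (arbitrage exists)

Around ZAR → CNY → JPY → ZAR: 1 ÷ 2.15118 × 21.1413 ÷ 10.0537 = 0.977528
Product < 1; profitable direction is ZAR → JPY → CNY → ZAR.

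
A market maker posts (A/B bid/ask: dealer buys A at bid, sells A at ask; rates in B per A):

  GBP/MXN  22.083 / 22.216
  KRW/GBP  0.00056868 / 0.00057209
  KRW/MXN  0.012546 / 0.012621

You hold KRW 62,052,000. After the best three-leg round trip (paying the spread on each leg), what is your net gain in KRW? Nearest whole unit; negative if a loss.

Net result: KRW -308,955 (no profitable arbitrage after spreads)

Best loop KRW → GBP → MXN → KRW:
KRW 62,052,000 × 0.00056868 (sell KRW at bid) = GBP 35,287.73
GBP 35,287.73 × 22.083 (sell GBP at bid) = MXN 779,258.97
MXN 779,258.97 ÷ 0.012621 (buy KRW at ask) = KRW 61,743,045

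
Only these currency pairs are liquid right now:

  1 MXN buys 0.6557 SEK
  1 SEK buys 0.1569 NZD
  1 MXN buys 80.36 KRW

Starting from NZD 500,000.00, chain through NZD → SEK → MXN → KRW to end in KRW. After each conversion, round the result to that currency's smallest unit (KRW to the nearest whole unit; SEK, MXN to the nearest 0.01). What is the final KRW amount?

NZD 500,000.00 ÷ 0.1569 = SEK 3,186,743.15
SEK 3,186,743.15 ÷ 0.6557 = MXN 4,860,062.76
MXN 4,860,062.76 × 80.36 = KRW 390,554,643

KRW 390,554,643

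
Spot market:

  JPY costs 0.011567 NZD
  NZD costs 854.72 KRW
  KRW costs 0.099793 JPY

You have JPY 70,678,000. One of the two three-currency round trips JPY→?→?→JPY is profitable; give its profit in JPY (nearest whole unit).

Profit: JPY 959,360

Profitable loop is JPY → KRW → NZD → JPY:
JPY 70,678,000 ÷ 0.099793 = KRW 708,246,069
KRW 708,246,069 ÷ 854.72 = NZD 828,629.34
NZD 828,629.34 ÷ 0.011567 = JPY 71,637,360
Profit = JPY 71,637,360 − JPY 70,678,000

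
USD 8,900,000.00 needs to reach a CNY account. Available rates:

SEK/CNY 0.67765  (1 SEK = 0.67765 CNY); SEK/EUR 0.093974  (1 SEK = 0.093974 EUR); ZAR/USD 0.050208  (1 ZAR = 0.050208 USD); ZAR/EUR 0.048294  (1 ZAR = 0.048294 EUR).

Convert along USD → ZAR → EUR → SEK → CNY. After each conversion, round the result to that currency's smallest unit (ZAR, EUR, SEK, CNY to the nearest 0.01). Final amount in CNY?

CNY 61,731,665.23

USD 8,900,000.00 ÷ 0.050208 = ZAR 177,262,587.64
ZAR 177,262,587.64 × 0.048294 = EUR 8,560,719.41
EUR 8,560,719.41 ÷ 0.093974 = SEK 91,096,680.04
SEK 91,096,680.04 × 0.67765 = CNY 61,731,665.23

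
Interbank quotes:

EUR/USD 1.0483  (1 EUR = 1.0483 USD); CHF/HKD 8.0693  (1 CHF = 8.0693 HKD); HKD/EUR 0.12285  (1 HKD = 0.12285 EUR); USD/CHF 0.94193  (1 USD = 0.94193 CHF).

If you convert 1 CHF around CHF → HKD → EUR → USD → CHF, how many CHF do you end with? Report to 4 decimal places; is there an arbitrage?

0.9788 (arbitrage exists)

Around CHF → HKD → EUR → USD → CHF: 1 × 8.0693 × 0.12285 × 1.0483 × 0.94193 = 0.978848
Product < 1; profitable direction is CHF → USD → EUR → HKD → CHF.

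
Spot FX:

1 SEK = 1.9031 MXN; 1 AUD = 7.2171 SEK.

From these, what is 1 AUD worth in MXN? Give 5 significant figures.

1 AUD × 7.2171 = 7.2171 SEK
7.2171 SEK × 1.9031 = 13.7349 MXN

AUD/MXN = 13.735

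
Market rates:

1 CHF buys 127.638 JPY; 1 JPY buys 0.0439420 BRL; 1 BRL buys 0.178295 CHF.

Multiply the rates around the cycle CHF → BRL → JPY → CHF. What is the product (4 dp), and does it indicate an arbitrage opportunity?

Around CHF → BRL → JPY → CHF: 1 ÷ 0.178295 ÷ 0.0439420 ÷ 127.638 = 1.000002
Product ≈ 1 (deviation 0.000%, within rounding noise).

1.0000 (no arbitrage)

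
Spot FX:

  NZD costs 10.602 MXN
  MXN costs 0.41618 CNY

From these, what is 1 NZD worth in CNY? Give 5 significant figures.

1 NZD × 10.602 = 10.602 MXN
10.602 MXN × 0.41618 = 4.41234 CNY

NZD/CNY = 4.4123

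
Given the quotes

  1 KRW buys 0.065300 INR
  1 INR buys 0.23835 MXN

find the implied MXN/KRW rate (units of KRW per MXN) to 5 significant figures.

MXN/KRW = 64.250

1 MXN ÷ 0.23835 = 4.19551 INR
4.19551 INR ÷ 0.065300 = 64.2498 KRW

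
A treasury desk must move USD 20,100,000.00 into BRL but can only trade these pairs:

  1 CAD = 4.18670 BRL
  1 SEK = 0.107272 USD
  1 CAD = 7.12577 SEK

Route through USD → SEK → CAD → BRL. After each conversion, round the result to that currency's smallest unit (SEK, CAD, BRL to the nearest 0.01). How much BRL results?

USD 20,100,000.00 ÷ 0.107272 = SEK 187,374,151.69
SEK 187,374,151.69 ÷ 7.12577 = CAD 26,295,284.82
CAD 26,295,284.82 × 4.18670 = BRL 110,090,468.96

BRL 110,090,468.96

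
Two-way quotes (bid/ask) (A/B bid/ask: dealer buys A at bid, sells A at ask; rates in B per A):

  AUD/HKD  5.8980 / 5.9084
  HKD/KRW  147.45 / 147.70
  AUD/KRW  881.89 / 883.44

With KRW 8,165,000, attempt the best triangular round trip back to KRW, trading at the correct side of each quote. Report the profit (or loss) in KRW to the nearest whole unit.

Net profit: KRW 86,259

Best loop KRW → HKD → AUD → KRW:
KRW 8,165,000 ÷ 147.70 (buy HKD at ask) = HKD 55,280.97
HKD 55,280.97 ÷ 5.9084 (buy AUD at ask) = AUD 9,356.34
AUD 9,356.34 × 881.89 (sell AUD at bid) = KRW 8,251,259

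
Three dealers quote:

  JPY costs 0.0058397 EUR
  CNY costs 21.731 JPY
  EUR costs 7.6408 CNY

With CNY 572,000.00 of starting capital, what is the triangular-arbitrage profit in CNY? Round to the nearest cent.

Profit: CNY 17,911.62

Profitable loop is CNY → EUR → JPY → CNY:
CNY 572,000.00 ÷ 7.6408 = EUR 74,861.27
EUR 74,861.27 ÷ 0.0058397 = JPY 12,819,369
JPY 12,819,369 ÷ 21.731 = CNY 589,911.62
Profit = CNY 589,911.62 − CNY 572,000.00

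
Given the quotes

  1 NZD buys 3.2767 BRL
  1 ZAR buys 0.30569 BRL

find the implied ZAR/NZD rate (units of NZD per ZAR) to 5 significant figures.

1 ZAR × 0.30569 = 0.30569 BRL
0.30569 BRL ÷ 3.2767 = 0.093292 NZD

ZAR/NZD = 0.093292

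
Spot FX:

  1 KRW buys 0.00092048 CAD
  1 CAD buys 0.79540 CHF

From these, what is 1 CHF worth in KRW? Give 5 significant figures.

CHF/KRW = 1365.8

1 CHF ÷ 0.79540 = 1.25723 CAD
1.25723 CAD ÷ 0.00092048 = 1365.84 KRW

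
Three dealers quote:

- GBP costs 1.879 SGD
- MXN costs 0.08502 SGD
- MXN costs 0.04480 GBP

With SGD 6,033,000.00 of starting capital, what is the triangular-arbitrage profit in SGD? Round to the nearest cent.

Profitable loop is SGD → GBP → MXN → SGD:
SGD 6,033,000.00 ÷ 1.879 = GBP 3,210,750.40
GBP 3,210,750.40 ÷ 0.04480 = MXN 71,668,535.70
MXN 71,668,535.70 × 0.08502 = SGD 6,093,258.90
Profit = SGD 6,093,258.90 − SGD 6,033,000.00

Profit: SGD 60,258.90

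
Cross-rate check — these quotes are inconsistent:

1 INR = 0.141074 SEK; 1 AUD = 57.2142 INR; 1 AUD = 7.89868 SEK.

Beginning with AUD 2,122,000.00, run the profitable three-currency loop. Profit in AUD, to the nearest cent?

Profitable loop is AUD → INR → SEK → AUD:
AUD 2,122,000.00 × 57.2142 = INR 121,408,532.40
INR 121,408,532.40 × 0.141074 = SEK 17,127,587.30
SEK 17,127,587.30 ÷ 7.89868 = AUD 2,168,411.34
Profit = AUD 2,168,411.34 − AUD 2,122,000.00

Profit: AUD 46,411.34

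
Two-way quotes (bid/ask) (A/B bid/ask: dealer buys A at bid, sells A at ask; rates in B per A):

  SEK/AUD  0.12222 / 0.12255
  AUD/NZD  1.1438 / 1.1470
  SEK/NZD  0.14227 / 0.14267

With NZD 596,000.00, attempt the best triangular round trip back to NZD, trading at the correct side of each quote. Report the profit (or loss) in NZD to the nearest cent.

Net profit: NZD 7,229.90

Best loop NZD → AUD → SEK → NZD:
NZD 596,000.00 ÷ 1.1470 (buy AUD at ask) = AUD 519,616.39
AUD 519,616.39 ÷ 0.12255 (buy SEK at ask) = SEK 4,240,035.83
SEK 4,240,035.83 × 0.14227 (sell SEK at bid) = NZD 603,229.90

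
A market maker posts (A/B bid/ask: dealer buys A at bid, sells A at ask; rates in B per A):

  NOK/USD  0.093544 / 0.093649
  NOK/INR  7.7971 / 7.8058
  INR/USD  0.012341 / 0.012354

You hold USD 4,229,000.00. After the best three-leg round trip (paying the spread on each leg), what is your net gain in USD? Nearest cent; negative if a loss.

Net profit: USD 116,282.31

Best loop USD → NOK → INR → USD:
USD 4,229,000.00 ÷ 0.093649 (buy NOK at ask) = NOK 45,157,983.53
NOK 45,157,983.53 × 7.7971 (sell NOK at bid) = INR 352,101,313.41
INR 352,101,313.41 × 0.012341 (sell INR at bid) = USD 4,345,282.31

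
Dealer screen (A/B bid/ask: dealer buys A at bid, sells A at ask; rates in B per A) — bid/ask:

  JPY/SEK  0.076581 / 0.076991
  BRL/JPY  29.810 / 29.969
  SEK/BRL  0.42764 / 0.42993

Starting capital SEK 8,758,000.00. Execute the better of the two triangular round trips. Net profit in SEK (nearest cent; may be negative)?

Best loop SEK → JPY → BRL → SEK:
SEK 8,758,000.00 ÷ 0.076991 (buy JPY at ask) = JPY 113,753,556
JPY 113,753,556 ÷ 29.969 (buy BRL at ask) = BRL 3,795,707.42
BRL 3,795,707.42 ÷ 0.42993 (buy SEK at ask) = SEK 8,828,663.78

Net profit: SEK 70,663.78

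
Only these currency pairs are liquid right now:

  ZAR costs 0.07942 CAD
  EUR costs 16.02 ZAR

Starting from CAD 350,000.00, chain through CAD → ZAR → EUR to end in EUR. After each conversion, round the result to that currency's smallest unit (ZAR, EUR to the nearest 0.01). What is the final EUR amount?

EUR 275,090.54

CAD 350,000.00 ÷ 0.07942 = ZAR 4,406,950.39
ZAR 4,406,950.39 ÷ 16.02 = EUR 275,090.54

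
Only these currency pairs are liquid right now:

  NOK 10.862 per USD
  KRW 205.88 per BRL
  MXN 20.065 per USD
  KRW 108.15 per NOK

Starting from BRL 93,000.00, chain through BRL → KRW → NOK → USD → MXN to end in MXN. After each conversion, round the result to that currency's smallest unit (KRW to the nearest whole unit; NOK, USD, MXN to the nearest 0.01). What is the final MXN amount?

BRL 93,000.00 × 205.88 = KRW 19,146,840
KRW 19,146,840 ÷ 108.15 = NOK 177,039.67
NOK 177,039.67 ÷ 10.862 = USD 16,298.99
USD 16,298.99 × 20.065 = MXN 327,039.23

MXN 327,039.23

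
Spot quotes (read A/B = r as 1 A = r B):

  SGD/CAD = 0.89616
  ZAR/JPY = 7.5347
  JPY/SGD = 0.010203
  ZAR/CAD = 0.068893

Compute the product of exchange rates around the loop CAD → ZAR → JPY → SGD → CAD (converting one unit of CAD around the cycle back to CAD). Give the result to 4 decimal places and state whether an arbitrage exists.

Around CAD → ZAR → JPY → SGD → CAD: 1 ÷ 0.068893 × 7.5347 × 0.010203 × 0.89616 = 1.000010
Product ≈ 1 (deviation 0.001%, within rounding noise).

1.0000 (no arbitrage)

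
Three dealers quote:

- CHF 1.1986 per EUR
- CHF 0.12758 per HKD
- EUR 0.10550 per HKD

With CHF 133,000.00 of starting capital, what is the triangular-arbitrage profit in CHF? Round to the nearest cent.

Profit: CHF 1,186.09

Profitable loop is CHF → EUR → HKD → CHF:
CHF 133,000.00 ÷ 1.1986 = EUR 110,962.79
EUR 110,962.79 ÷ 0.10550 = HKD 1,051,780.00
HKD 1,051,780.00 × 0.12758 = CHF 134,186.09
Profit = CHF 134,186.09 − CHF 133,000.00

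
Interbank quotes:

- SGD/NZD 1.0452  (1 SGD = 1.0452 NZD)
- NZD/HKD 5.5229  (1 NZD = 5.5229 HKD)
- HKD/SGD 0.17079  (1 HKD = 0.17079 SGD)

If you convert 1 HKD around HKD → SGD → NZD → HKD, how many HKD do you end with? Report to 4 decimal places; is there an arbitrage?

Around HKD → SGD → NZD → HKD: 1 × 0.17079 × 1.0452 × 5.5229 = 0.985891
Product < 1; profitable direction is HKD → NZD → SGD → HKD.

0.9859 (arbitrage exists)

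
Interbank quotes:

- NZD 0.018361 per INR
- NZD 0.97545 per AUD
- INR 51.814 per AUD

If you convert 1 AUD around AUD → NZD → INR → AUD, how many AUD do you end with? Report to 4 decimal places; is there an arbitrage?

1.0253 (arbitrage exists)

Around AUD → NZD → INR → AUD: 1 × 0.97545 ÷ 0.018361 ÷ 51.814 = 1.025325
Product > 1; profitable direction is AUD → NZD → INR → AUD.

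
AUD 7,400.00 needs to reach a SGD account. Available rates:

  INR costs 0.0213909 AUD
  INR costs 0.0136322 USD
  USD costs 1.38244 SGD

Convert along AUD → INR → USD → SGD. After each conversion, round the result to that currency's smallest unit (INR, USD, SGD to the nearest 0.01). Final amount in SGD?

SGD 6,519.50

AUD 7,400.00 ÷ 0.0213909 = INR 345,941.50
INR 345,941.50 × 0.0136322 = USD 4,715.94
USD 4,715.94 × 1.38244 = SGD 6,519.50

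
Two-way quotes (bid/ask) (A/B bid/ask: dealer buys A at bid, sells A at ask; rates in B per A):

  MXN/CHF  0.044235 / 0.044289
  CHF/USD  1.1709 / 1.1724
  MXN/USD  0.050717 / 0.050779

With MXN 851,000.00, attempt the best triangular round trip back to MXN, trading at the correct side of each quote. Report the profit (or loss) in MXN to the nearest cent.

Net profit: MXN 17,023.04

Best loop MXN → CHF → USD → MXN:
MXN 851,000.00 × 0.044235 (sell MXN at bid) = CHF 37,643.99
CHF 37,643.99 × 1.1709 (sell CHF at bid) = USD 44,077.34
USD 44,077.34 ÷ 0.050779 (buy MXN at ask) = MXN 868,023.04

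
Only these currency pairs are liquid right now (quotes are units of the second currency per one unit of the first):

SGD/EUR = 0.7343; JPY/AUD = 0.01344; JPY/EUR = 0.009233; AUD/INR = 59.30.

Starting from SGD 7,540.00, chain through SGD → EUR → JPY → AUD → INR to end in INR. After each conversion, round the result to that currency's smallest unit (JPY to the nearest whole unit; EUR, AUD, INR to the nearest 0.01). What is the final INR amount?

INR 477,921.23

SGD 7,540.00 × 0.7343 = EUR 5,536.62
EUR 5,536.62 ÷ 0.009233 = JPY 599,656
JPY 599,656 × 0.01344 = AUD 8,059.38
AUD 8,059.38 × 59.30 = INR 477,921.23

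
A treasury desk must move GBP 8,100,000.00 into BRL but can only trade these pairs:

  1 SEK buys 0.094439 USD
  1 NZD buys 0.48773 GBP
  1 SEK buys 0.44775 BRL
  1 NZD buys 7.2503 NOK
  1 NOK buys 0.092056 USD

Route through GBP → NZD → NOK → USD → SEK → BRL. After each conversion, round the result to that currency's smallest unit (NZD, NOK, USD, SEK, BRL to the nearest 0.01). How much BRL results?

GBP 8,100,000.00 ÷ 0.48773 = NZD 16,607,549.26
NZD 16,607,549.26 × 7.2503 = NOK 120,409,714.40
NOK 120,409,714.40 × 0.092056 = USD 11,084,436.67
USD 11,084,436.67 ÷ 0.094439 = SEK 117,371,389.68
SEK 117,371,389.68 × 0.44775 = BRL 52,553,039.73

BRL 52,553,039.73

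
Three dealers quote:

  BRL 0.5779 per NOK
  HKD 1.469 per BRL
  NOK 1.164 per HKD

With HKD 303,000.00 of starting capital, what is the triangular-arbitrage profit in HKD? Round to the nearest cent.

Profit: HKD 3,630.36

Profitable loop is HKD → BRL → NOK → HKD:
HKD 303,000.00 ÷ 1.469 = BRL 206,262.76
BRL 206,262.76 ÷ 0.5779 = NOK 356,917.74
NOK 356,917.74 ÷ 1.164 = HKD 306,630.36
Profit = HKD 306,630.36 − HKD 303,000.00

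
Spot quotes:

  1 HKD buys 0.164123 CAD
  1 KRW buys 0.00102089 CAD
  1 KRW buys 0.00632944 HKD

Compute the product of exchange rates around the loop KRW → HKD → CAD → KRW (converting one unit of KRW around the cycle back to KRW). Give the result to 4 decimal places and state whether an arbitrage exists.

1.0176 (arbitrage exists)

Around KRW → HKD → CAD → KRW: 1 × 0.00632944 × 0.164123 ÷ 0.00102089 = 1.017550
Product > 1; profitable direction is KRW → HKD → CAD → KRW.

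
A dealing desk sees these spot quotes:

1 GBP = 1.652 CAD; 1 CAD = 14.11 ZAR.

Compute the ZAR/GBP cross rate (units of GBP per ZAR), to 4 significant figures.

ZAR/GBP = 0.04290

1 ZAR ÷ 14.11 = 0.0708717 CAD
0.0708717 CAD ÷ 1.652 = 0.0429006 GBP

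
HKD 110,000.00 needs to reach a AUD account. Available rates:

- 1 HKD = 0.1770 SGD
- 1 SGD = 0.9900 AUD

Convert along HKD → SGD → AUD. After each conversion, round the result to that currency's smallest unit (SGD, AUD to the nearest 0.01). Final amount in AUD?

HKD 110,000.00 × 0.1770 = SGD 19,470.00
SGD 19,470.00 × 0.9900 = AUD 19,275.30

AUD 19,275.30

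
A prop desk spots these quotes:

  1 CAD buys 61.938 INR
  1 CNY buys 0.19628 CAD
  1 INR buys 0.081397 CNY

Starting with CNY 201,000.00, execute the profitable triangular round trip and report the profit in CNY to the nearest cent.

Profit: CNY 2,120.82

Profitable loop is CNY → INR → CAD → CNY:
CNY 201,000.00 ÷ 0.081397 = INR 2,469,378.48
INR 2,469,378.48 ÷ 61.938 = CAD 39,868.55
CAD 39,868.55 ÷ 0.19628 = CNY 203,120.82
Profit = CNY 203,120.82 − CNY 201,000.00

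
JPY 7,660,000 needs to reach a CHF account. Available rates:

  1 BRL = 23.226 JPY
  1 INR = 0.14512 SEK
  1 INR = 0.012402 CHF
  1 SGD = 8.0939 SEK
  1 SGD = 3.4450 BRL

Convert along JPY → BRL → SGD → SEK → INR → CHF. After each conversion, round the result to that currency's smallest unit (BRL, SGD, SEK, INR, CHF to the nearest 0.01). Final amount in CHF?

JPY 7,660,000 ÷ 23.226 = BRL 329,802.81
BRL 329,802.81 ÷ 3.4450 = SGD 95,733.76
SGD 95,733.76 × 8.0939 = SEK 774,859.48
SEK 774,859.48 ÷ 0.14512 = INR 5,339,439.64
INR 5,339,439.64 × 0.012402 = CHF 66,219.73

CHF 66,219.73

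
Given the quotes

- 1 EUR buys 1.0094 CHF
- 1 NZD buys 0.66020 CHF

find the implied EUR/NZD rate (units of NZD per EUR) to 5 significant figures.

EUR/NZD = 1.5289

1 EUR × 1.0094 = 1.0094 CHF
1.0094 CHF ÷ 0.66020 = 1.52893 NZD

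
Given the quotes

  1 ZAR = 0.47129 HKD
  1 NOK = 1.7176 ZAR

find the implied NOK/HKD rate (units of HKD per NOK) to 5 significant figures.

NOK/HKD = 0.80949

1 NOK × 1.7176 = 1.7176 ZAR
1.7176 ZAR × 0.47129 = 0.809488 HKD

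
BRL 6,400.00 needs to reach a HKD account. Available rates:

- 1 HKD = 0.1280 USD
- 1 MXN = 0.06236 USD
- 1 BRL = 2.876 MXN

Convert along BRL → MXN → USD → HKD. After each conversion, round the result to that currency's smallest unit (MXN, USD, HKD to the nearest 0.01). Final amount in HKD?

HKD 8,967.34

BRL 6,400.00 × 2.876 = MXN 18,406.40
MXN 18,406.40 × 0.06236 = USD 1,147.82
USD 1,147.82 ÷ 0.1280 = HKD 8,967.34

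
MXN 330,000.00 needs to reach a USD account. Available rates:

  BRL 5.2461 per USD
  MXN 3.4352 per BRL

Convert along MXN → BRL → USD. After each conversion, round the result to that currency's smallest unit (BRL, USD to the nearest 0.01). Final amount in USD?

MXN 330,000.00 ÷ 3.4352 = BRL 96,064.28
BRL 96,064.28 ÷ 5.2461 = USD 18,311.56

USD 18,311.56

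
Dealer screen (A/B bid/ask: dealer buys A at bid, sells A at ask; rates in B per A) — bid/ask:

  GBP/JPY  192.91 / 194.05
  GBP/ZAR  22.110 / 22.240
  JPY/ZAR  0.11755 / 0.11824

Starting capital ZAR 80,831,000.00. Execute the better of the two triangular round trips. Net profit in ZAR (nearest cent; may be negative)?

Best loop ZAR → GBP → JPY → ZAR:
ZAR 80,831,000.00 ÷ 22.240 (buy GBP at ask) = GBP 3,634,487.41
GBP 3,634,487.41 × 192.91 (sell GBP at bid) = JPY 701,128,966
JPY 701,128,966 × 0.11755 (sell JPY at bid) = ZAR 82,417,709.99

Net profit: ZAR 1,586,709.99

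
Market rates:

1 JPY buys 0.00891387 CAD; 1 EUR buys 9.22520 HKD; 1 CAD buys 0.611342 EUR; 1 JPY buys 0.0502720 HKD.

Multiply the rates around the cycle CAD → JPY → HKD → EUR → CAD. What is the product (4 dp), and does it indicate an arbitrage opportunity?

Around CAD → JPY → HKD → EUR → CAD: 1 ÷ 0.00891387 × 0.0502720 ÷ 9.22520 ÷ 0.611342 = 1.000000
Product ≈ 1 (deviation 0.000%, within rounding noise).

1.0000 (no arbitrage)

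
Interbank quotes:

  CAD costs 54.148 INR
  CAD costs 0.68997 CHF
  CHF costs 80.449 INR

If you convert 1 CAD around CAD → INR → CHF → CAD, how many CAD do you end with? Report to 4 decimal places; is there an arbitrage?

Around CAD → INR → CHF → CAD: 1 × 54.148 ÷ 80.449 ÷ 0.68997 = 0.975510
Product < 1; profitable direction is CAD → CHF → INR → CAD.

0.9755 (arbitrage exists)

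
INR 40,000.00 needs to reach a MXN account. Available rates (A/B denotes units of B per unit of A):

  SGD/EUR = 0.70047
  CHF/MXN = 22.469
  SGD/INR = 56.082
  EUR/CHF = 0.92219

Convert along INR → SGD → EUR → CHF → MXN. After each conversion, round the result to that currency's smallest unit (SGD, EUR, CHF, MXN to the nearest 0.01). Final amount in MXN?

INR 40,000.00 ÷ 56.082 = SGD 713.24
SGD 713.24 × 0.70047 = EUR 499.60
EUR 499.60 × 0.92219 = CHF 460.73
CHF 460.73 × 22.469 = MXN 10,352.14

MXN 10,352.14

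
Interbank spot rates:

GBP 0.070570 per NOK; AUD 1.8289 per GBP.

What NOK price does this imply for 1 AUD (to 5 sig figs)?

AUD/NOK = 7.7480

1 AUD ÷ 1.8289 = 0.546777 GBP
0.546777 GBP ÷ 0.070570 = 7.74801 NOK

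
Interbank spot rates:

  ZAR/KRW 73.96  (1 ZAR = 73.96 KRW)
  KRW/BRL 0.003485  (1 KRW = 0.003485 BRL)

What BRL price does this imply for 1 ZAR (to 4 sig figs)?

ZAR/BRL = 0.2578

1 ZAR × 73.96 = 73.96 KRW
73.96 KRW × 0.003485 = 0.257751 BRL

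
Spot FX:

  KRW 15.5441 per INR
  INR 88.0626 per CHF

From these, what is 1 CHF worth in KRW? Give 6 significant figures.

CHF/KRW = 1368.85

1 CHF × 88.0626 = 88.0626 INR
88.0626 INR × 15.5441 = 1368.85 KRW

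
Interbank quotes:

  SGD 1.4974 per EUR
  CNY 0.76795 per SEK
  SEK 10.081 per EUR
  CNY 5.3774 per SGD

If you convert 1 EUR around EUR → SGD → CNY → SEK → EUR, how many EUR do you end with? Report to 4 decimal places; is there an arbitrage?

1.0401 (arbitrage exists)

Around EUR → SGD → CNY → SEK → EUR: 1 × 1.4974 × 5.3774 ÷ 0.76795 ÷ 10.081 = 1.040096
Product > 1; profitable direction is EUR → SGD → CNY → SEK → EUR.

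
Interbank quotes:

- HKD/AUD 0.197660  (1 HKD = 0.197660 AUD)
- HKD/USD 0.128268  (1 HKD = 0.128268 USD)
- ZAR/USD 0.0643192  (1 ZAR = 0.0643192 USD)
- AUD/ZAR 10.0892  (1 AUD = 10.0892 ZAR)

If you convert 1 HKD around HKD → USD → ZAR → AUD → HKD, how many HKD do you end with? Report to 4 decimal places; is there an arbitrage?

1.0000 (no arbitrage)

Around HKD → USD → ZAR → AUD → HKD: 1 × 0.128268 ÷ 0.0643192 ÷ 10.0892 ÷ 0.197660 = 1.000005
Product ≈ 1 (deviation 0.000%, within rounding noise).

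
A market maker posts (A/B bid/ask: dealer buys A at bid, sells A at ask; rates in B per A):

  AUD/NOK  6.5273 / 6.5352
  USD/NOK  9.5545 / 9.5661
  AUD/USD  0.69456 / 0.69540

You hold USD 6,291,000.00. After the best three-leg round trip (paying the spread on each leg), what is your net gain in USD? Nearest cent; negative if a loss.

Net profit: USD 97,200.46

Best loop USD → NOK → AUD → USD:
USD 6,291,000.00 × 9.5545 (sell USD at bid) = NOK 60,107,359.50
NOK 60,107,359.50 ÷ 6.5352 (buy AUD at ask) = AUD 9,197,478.20
AUD 9,197,478.20 × 0.69456 (sell AUD at bid) = USD 6,388,200.46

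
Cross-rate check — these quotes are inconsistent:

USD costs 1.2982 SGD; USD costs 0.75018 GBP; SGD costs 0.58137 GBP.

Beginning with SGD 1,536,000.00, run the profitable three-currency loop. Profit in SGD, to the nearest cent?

Profitable loop is SGD → GBP → USD → SGD:
SGD 1,536,000.00 × 0.58137 = GBP 892,984.32
GBP 892,984.32 ÷ 0.75018 = USD 1,190,360.07
USD 1,190,360.07 × 1.2982 = SGD 1,545,325.45
Profit = SGD 1,545,325.45 − SGD 1,536,000.00

Profit: SGD 9,325.45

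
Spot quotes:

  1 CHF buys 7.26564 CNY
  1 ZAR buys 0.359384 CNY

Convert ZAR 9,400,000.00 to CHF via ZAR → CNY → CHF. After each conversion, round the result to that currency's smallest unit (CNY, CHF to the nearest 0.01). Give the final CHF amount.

CHF 464,956.92

ZAR 9,400,000.00 × 0.359384 = CNY 3,378,209.60
CNY 3,378,209.60 ÷ 7.26564 = CHF 464,956.92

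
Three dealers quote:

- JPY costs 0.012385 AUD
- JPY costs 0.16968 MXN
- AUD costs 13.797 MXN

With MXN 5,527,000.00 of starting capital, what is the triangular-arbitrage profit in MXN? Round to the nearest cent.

Profitable loop is MXN → JPY → AUD → MXN:
MXN 5,527,000.00 ÷ 0.16968 = JPY 32,573,079
JPY 32,573,079 × 0.012385 = AUD 403,417.58
AUD 403,417.58 × 13.797 = MXN 5,565,952.35
Profit = MXN 5,565,952.35 − MXN 5,527,000.00

Profit: MXN 38,952.35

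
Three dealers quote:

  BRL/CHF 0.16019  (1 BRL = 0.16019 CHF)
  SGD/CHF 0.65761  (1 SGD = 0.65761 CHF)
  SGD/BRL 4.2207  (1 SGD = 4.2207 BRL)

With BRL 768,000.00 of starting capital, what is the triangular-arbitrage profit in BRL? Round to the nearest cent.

Profit: BRL 21,610.10

Profitable loop is BRL → CHF → SGD → BRL:
BRL 768,000.00 × 0.16019 = CHF 123,025.92
CHF 123,025.92 ÷ 0.65761 = SGD 187,080.37
SGD 187,080.37 × 4.2207 = BRL 789,610.10
Profit = BRL 789,610.10 − BRL 768,000.00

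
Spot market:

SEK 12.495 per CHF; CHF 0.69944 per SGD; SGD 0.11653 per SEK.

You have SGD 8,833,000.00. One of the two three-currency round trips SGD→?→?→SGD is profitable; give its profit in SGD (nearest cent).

Profitable loop is SGD → CHF → SEK → SGD:
SGD 8,833,000.00 × 0.69944 = CHF 6,178,153.52
CHF 6,178,153.52 × 12.495 = SEK 77,196,028.23
SEK 77,196,028.23 × 0.11653 = SGD 8,995,653.17
Profit = SGD 8,995,653.17 − SGD 8,833,000.00

Profit: SGD 162,653.17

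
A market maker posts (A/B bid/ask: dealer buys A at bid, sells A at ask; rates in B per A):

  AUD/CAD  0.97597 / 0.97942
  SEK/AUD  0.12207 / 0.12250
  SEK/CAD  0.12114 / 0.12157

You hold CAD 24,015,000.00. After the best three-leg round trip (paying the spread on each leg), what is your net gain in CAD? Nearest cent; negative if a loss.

Net profit: CAD 232,395.90

Best loop CAD → AUD → SEK → CAD:
CAD 24,015,000.00 ÷ 0.97942 (buy AUD at ask) = AUD 24,519,613.65
AUD 24,519,613.65 ÷ 0.12250 (buy SEK at ask) = SEK 200,160,111.42
SEK 200,160,111.42 × 0.12114 (sell SEK at bid) = CAD 24,247,395.90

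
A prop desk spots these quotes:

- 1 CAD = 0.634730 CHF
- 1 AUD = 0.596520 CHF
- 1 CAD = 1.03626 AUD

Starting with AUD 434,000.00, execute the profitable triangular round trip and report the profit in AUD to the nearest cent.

Profitable loop is AUD → CAD → CHF → AUD:
AUD 434,000.00 ÷ 1.03626 = CAD 418,813.81
CAD 418,813.81 × 0.634730 = CHF 265,833.69
CHF 265,833.69 ÷ 0.596520 = AUD 445,640.87
Profit = AUD 445,640.87 − AUD 434,000.00

Profit: AUD 11,640.87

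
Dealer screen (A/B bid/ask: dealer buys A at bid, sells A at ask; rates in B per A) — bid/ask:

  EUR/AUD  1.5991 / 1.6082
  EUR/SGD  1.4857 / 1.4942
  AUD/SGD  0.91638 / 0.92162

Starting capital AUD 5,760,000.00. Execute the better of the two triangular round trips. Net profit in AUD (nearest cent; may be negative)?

Net profit: AUD 13,798.96

Best loop AUD → EUR → SGD → AUD:
AUD 5,760,000.00 ÷ 1.6082 (buy EUR at ask) = EUR 3,581,644.07
EUR 3,581,644.07 × 1.4857 (sell EUR at bid) = SGD 5,321,248.60
SGD 5,321,248.60 ÷ 0.92162 (buy AUD at ask) = AUD 5,773,798.96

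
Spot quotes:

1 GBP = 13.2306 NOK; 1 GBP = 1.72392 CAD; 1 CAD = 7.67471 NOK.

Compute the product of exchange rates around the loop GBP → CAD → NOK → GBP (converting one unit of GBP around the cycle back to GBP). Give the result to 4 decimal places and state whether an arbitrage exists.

1.0000 (no arbitrage)

Around GBP → CAD → NOK → GBP: 1 × 1.72392 × 7.67471 ÷ 13.2306 = 0.999999
Product ≈ 1 (deviation 0.000%, within rounding noise).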